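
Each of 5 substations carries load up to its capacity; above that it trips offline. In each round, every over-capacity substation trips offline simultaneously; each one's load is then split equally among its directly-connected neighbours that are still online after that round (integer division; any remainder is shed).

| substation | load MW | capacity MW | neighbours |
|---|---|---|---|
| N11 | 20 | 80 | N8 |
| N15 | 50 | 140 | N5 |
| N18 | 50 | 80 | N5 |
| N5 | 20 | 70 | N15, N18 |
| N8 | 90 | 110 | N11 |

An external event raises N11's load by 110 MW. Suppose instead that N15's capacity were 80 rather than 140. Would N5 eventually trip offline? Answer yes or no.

With N15's capacity at 80:
Round 1 — N11 at 130 > 80. N11 trips offline.
  N11 sheds 130 MW to N8: 130 each.
    N8: 90+130 = 220 > 110
Round 2 — N8 trips offline.
  N8 sheds 220 MW: no online neighbours, lost.
No further trips.

no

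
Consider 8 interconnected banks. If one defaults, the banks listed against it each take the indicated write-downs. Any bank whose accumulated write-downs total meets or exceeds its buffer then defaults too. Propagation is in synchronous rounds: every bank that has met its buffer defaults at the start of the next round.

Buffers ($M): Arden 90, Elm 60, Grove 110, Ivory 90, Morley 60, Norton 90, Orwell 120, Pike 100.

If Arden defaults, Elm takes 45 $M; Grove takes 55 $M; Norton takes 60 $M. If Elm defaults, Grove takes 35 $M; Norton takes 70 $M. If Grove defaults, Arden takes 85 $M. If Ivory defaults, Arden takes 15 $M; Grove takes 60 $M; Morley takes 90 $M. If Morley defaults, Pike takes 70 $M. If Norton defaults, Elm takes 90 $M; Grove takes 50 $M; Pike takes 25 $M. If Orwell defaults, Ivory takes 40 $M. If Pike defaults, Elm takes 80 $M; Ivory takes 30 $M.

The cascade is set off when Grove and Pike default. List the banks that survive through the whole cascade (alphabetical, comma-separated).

Round 1 — Grove, Pike default (initial).
  Arden: +85 → 85 < 90
  Elm: +80 → 80 ≥ 60
  Ivory: +30 → 30 < 90
Round 2 — Elm defaults.
  Norton: +70 → 70 < 90
No further defaults.

Arden, Ivory, Morley, Norton, Orwell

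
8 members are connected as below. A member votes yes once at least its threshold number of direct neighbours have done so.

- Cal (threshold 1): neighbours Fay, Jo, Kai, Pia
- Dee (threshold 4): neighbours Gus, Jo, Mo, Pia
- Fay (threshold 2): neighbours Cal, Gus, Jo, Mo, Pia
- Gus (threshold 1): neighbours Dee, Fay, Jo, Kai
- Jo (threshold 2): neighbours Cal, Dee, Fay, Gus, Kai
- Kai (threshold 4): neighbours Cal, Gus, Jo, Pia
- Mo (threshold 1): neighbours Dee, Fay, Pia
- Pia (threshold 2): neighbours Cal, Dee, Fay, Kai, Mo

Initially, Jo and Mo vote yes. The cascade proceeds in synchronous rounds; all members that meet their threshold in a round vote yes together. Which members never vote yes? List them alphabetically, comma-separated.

none

Round 1 — Jo, Mo vote yes (initial).
Round 2 — checking thresholds:
  Cal: 1 of 4 neighbours ≥ 1, votes yes.
  Dee: 2 of 4 neighbours < 4, holds.
  Fay: 2 of 5 neighbours ≥ 2, votes yes.
  Gus: 1 of 4 neighbours ≥ 1, votes yes.
  Kai: 1 of 4 neighbours < 4, holds.
  Pia: 1 of 5 neighbours < 2, holds.
Round 3 — checking thresholds:
  Dee: 3 of 4 neighbours < 4, holds.
  Kai: 3 of 4 neighbours < 4, holds.
  Pia: 3 of 5 neighbours ≥ 2, votes yes.
Round 4 — checking thresholds:
  Dee: 4 of 4 neighbours ≥ 4, votes yes.
  Kai: 4 of 4 neighbours ≥ 4, votes yes.
Round 5 — no new yes votes; cascade stops.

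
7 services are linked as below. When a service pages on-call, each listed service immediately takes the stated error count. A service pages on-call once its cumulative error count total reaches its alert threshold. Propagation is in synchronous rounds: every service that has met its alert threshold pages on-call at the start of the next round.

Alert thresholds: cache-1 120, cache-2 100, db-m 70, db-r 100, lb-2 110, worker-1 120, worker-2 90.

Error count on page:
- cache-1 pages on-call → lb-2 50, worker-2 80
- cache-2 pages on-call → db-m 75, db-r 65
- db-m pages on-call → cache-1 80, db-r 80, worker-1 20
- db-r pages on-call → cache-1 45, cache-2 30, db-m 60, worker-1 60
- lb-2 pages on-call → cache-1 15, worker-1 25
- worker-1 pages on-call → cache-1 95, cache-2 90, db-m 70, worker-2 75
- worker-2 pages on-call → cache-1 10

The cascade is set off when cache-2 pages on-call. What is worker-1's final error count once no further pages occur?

Round 1 — cache-2 pages on-call (initial).
  db-m: +75 → 75 ≥ 70
  db-r: +65 → 65 < 100
Round 2 — db-m pages on-call.
  cache-1: +80 → 80 < 120
  db-r: +80 → 145 ≥ 100
  worker-1: +20 → 20 < 120
Round 3 — db-r pages on-call.
  cache-1: +45 → 125 ≥ 120
  worker-1: +60 → 80 < 120
Round 4 — cache-1 pages on-call.
  lb-2: +50 → 50 < 110
  worker-2: +80 → 80 < 90
No further pages.

80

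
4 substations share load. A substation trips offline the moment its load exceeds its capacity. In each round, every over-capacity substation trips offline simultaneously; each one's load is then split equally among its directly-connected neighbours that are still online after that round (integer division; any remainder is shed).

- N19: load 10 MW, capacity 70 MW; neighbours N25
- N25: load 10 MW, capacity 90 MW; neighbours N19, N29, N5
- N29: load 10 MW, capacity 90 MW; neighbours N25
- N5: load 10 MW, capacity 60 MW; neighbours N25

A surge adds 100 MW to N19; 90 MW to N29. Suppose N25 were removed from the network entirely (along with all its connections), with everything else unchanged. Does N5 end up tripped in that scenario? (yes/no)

no

With N25 removed:
Round 1 — N19 at 110 > 70; N29 at 100 > 90. N19, N29 trip offline.
  N19 sheds 110 MW: no online neighbours, lost.
  N29 sheds 100 MW: no online neighbours, lost.
No further trips.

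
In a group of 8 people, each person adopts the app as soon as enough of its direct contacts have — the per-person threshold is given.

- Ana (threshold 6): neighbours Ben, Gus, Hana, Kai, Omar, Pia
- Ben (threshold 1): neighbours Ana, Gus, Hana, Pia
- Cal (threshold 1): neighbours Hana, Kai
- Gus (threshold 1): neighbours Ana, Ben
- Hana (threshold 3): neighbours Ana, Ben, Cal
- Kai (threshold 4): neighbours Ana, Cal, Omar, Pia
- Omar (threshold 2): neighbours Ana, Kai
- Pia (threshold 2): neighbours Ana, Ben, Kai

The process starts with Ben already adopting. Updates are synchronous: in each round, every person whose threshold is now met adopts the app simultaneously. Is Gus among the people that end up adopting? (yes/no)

yes

Round 1 — Ben adopts the app (initial).
Round 2 — checking thresholds:
  Ana: 1 of 6 neighbours < 6, holds.
  Gus: 1 of 2 neighbours ≥ 1, adopts the app.
  Hana: 1 of 3 neighbours < 3, holds.
  Pia: 1 of 3 neighbours < 2, holds.
Round 3 — no new adoptions; cascade stops.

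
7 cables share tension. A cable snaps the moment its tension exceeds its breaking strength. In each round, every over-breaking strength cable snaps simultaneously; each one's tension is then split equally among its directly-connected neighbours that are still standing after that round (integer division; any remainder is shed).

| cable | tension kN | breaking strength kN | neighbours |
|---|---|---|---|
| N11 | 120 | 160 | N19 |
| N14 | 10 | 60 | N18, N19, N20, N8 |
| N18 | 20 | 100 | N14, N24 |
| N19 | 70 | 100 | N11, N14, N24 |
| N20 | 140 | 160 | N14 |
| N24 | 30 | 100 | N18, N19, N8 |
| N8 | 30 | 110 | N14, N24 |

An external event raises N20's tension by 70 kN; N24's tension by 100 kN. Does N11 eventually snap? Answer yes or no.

Round 1 — N20 at 210 > 160; N24 at 130 > 100. N20, N24 snap.
  N20 sheds 210 kN to N14: 210 each.
    N14: 10+210 = 220 > 60
  N24 sheds 130 kN to N18, N19, N8: 43 each (1 lost).
    N18: 20+43 = 63 ≤ 100
    N19: 70+43 = 113 > 100
    N8: 30+43 = 73 ≤ 110
Round 2 — N14, N19 snap.
  N14 sheds 220 kN to N18, N8: 110 each.
    N18: 63+110 = 173 > 100
    N8: 73+110 = 183 > 110
  N19 sheds 113 kN to N11: 113 each.
    N11: 120+113 = 233 > 160
Round 3 — N11, N18, N8 snap.
  N11 sheds 233 kN: no online neighbours, lost.
  N18 sheds 173 kN: no online neighbours, lost.
  N8 sheds 183 kN: no online neighbours, lost.
No further breaks.

yes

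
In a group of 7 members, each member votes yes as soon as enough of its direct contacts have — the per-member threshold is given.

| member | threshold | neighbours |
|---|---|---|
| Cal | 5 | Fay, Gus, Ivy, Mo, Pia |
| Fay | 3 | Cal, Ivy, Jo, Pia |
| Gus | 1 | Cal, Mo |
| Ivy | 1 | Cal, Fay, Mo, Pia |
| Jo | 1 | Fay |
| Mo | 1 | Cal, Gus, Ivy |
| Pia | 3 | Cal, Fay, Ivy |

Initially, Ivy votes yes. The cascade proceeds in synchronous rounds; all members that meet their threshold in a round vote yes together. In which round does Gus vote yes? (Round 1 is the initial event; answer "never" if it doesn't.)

Round 1 — Ivy votes yes (initial).
Round 2 — checking thresholds:
  Cal: 1 of 5 neighbours < 5, not yet.
  Fay: 1 of 4 neighbours < 3, not yet.
  Mo: 1 of 3 neighbours ≥ 1, votes yes.
  Pia: 1 of 3 neighbours < 3, not yet.
Round 3 — checking thresholds:
  Cal: 2 of 5 neighbours < 5, not yet.
  Fay: 1 of 4 neighbours < 3, not yet.
  Gus: 1 of 2 neighbours ≥ 1, votes yes.
  Pia: 1 of 3 neighbours < 3, not yet.
Round 4 — no new yes votes; cascade stops.

3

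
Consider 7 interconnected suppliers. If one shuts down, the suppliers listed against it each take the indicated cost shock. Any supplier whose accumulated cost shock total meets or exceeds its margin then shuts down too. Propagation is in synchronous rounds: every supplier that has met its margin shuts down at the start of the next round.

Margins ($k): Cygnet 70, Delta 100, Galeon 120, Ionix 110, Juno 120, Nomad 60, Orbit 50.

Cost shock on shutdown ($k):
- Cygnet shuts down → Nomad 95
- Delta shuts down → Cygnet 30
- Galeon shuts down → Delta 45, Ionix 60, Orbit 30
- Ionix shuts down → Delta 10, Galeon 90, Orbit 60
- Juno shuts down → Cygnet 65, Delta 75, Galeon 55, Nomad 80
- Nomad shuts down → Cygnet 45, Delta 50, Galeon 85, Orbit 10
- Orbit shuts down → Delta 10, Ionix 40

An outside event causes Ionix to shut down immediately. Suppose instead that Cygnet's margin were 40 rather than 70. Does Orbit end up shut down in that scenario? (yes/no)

yes

With Cygnet's margin at 40:
Round 1 — Ionix shuts down (initial).
  Delta: +10 → 10 < 100
  Galeon: +90 → 90 < 120
  Orbit: +60 → 60 ≥ 50
Round 2 — Orbit shuts down.
  Delta: +10 → 20 < 100
No further shutdowns.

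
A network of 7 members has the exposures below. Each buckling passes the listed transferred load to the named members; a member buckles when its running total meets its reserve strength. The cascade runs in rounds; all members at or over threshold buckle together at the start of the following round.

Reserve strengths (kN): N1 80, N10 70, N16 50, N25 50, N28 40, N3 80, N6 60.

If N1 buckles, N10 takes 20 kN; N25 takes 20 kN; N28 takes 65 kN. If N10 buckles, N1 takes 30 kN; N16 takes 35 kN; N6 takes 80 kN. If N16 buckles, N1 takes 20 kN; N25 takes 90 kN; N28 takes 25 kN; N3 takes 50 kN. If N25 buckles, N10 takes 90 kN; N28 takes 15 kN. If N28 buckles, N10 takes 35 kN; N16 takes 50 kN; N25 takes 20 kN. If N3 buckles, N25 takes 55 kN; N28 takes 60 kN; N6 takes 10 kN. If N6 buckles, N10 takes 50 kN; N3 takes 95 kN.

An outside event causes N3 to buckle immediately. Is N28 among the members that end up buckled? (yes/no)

Round 1 — N3 buckles (initial).
  N25: +55 → 55 ≥ 50
  N28: +60 → 60 ≥ 40
  N6: +10 → 10 < 60
Round 2 — N25, N28 buckle.
  N10: +90+35 → 125 ≥ 70
  N16: +50 → 50 ≥ 50
Round 3 — N10, N16 buckle.
  N1: +30+20 → 50 < 80
  N6: +80 → 90 ≥ 60
Round 4 — N6 buckles.
No further bucklings.

yes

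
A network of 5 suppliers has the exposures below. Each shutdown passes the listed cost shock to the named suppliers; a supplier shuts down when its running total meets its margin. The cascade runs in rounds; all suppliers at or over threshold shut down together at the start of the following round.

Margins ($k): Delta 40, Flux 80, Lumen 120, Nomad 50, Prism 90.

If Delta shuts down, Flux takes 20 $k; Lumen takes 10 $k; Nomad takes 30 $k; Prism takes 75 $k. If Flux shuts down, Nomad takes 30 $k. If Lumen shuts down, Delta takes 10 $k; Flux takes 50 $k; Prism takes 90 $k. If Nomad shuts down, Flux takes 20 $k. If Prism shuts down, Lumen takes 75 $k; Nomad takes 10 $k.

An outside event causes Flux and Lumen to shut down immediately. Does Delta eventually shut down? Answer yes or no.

Round 1 — Flux, Lumen shut down (initial).
  Delta: +10 → 10 < 40
  Nomad: +30 → 30 < 50
  Prism: +90 → 90 ≥ 90
Round 2 — Prism shuts down.
  Nomad: +10 → 40 < 50
No further shutdowns.

no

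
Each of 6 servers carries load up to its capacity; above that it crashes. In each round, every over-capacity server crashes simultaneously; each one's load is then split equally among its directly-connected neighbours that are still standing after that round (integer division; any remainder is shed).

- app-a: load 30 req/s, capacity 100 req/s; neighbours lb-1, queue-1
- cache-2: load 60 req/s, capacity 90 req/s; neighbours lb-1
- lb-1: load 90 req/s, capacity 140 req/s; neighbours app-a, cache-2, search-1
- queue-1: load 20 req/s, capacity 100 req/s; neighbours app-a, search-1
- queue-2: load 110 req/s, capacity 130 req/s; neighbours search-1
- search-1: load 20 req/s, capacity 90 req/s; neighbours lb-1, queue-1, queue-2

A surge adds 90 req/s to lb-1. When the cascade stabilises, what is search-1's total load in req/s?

80

Round 1 — lb-1 at 180 > 140. lb-1 crashes.
  lb-1 sheds 180 req/s to app-a, cache-2, search-1: 60 each.
    app-a: 30+60 = 90 ≤ 100
    cache-2: 60+60 = 120 > 90
    search-1: 20+60 = 80 ≤ 90
Round 2 — cache-2 crashes.
  cache-2 sheds 120 req/s: no online neighbours, lost.
No further crashes.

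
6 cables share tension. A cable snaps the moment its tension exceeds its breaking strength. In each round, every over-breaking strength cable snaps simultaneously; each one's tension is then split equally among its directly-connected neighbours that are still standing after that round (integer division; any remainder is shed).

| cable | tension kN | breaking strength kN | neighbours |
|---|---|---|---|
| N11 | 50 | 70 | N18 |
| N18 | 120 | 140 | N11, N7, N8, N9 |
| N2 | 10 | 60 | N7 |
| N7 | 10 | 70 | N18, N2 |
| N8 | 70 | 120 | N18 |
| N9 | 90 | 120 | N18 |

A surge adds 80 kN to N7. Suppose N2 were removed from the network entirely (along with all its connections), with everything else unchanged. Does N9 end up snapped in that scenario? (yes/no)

yes

With N2 removed:
Round 1 — N7 at 90 > 70. N7 snaps.
  N7 sheds 90 kN to N18: 90 each.
    N18: 120+90 = 210 > 140
Round 2 — N18 snaps.
  N18 sheds 210 kN to N11, N8, N9: 70 each.
    N11: 50+70 = 120 > 70
    N8: 70+70 = 140 > 120
    N9: 90+70 = 160 > 120
Round 3 — N11, N8, N9 snap.
  N11 sheds 120 kN: no online neighbours, lost.
  N8 sheds 140 kN: no online neighbours, lost.
  N9 sheds 160 kN: no online neighbours, lost.
No further breaks.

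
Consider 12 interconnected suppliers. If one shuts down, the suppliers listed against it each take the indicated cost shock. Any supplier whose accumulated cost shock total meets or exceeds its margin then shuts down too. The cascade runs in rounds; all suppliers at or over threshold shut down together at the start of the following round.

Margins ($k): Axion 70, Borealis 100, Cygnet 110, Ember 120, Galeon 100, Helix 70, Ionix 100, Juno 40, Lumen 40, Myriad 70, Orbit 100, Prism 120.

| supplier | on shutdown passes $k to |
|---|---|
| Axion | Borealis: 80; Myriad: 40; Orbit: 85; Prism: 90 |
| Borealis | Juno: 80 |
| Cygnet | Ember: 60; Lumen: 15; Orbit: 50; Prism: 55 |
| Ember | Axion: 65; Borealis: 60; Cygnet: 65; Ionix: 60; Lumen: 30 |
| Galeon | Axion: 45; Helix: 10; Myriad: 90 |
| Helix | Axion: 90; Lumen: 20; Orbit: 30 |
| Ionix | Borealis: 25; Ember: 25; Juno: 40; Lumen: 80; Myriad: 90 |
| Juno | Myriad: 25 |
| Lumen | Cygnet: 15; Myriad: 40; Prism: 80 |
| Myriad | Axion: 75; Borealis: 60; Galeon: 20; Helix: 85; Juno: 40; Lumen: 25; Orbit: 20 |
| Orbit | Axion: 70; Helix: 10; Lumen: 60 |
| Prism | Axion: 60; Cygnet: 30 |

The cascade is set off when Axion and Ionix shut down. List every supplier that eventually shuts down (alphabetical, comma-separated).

Round 1 — Axion, Ionix shut down (initial).
  Borealis: +80+25 → 105 ≥ 100
  Ember: +25 → 25 < 120
  Juno: +40 → 40 ≥ 40
  Lumen: +80 → 80 ≥ 40
  Myriad: +40+90 → 130 ≥ 70
  Orbit: +85 → 85 < 100
  Prism: +90 → 90 < 120
Round 2 — Borealis, Juno, Lumen, Myriad shut down.
  Cygnet: +15 → 15 < 110
  Galeon: +20 → 20 < 100
  Helix: +85 → 85 ≥ 70
  Orbit: +20 → 105 ≥ 100
  Prism: +80 → 170 ≥ 120
Round 3 — Helix, Orbit, Prism shut down.
  Cygnet: +30 → 45 < 110
No further shutdowns.

Axion, Borealis, Helix, Ionix, Juno, Lumen, Myriad, Orbit, Prism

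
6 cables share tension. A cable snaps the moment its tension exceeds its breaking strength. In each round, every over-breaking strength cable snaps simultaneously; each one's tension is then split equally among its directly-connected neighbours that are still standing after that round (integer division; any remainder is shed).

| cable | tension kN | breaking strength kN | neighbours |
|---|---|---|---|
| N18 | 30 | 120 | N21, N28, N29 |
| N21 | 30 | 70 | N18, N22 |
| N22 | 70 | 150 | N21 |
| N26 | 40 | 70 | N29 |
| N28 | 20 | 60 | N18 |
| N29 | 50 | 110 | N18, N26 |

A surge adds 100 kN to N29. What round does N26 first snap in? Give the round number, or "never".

Round 1 — N29 at 150 > 110. N29 snaps.
  N29 sheds 150 kN to N18, N26: 75 each.
    N18: 30+75 = 105 ≤ 120
    N26: 40+75 = 115 > 70
Round 2 — N26 snaps.
  N26 sheds 115 kN: no online neighbours, lost.
No further breaks.

2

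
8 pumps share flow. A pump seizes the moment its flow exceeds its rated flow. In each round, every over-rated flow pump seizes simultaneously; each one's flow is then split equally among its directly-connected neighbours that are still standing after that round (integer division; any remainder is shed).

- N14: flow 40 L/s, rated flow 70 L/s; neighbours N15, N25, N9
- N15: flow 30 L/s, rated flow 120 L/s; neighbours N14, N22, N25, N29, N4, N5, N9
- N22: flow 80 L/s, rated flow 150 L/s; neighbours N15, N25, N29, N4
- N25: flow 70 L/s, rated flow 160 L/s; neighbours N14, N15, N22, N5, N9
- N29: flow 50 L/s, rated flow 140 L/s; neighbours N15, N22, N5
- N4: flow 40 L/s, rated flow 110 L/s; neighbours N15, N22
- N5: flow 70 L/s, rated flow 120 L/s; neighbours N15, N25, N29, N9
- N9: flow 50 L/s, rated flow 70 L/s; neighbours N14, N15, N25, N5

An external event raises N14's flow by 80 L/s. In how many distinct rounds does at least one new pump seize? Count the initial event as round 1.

Round 1 — N14 at 120 > 70. N14 seizes.
  N14 sheds 120 L/s to N15, N25, N9: 40 each.
    N15: 30+40 = 70 ≤ 120
    N25: 70+40 = 110 ≤ 160
    N9: 50+40 = 90 > 70
Round 2 — N9 seizes.
  N9 sheds 90 L/s to N15, N25, N5: 30 each.
    N15: 70+30 = 100 ≤ 120
    N25: 110+30 = 140 ≤ 160
    N5: 70+30 = 100 ≤ 120
No further seizures.

2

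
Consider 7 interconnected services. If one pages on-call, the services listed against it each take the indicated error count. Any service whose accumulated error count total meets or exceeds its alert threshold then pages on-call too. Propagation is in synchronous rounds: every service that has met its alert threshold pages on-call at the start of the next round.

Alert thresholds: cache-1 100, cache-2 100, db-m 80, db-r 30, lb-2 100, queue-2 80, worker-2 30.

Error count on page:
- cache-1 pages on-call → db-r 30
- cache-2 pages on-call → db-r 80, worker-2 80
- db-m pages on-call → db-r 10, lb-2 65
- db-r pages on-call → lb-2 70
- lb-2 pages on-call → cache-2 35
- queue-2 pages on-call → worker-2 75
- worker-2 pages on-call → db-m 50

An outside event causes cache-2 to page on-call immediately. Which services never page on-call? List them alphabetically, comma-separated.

Round 1 — cache-2 pages on-call (initial).
  db-r: +80 → 80 ≥ 30
  worker-2: +80 → 80 ≥ 30
Round 2 — db-r, worker-2 page on-call.
  db-m: +50 → 50 < 80
  lb-2: +70 → 70 < 100
No further pages.

cache-1, db-m, lb-2, queue-2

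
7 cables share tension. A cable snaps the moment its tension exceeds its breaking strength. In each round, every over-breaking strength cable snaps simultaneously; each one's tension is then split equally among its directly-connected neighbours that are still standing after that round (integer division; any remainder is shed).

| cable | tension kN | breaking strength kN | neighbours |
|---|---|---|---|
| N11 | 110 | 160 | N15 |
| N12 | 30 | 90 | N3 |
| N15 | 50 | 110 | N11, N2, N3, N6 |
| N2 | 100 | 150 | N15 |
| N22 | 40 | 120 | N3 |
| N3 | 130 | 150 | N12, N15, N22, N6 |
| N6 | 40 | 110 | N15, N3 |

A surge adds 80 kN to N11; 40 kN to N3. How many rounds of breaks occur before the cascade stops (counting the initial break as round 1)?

Round 1 — N11 at 190 > 160; N3 at 170 > 150. N11, N3 snap.
  N11 sheds 190 kN to N15: 190 each.
    N15: 50+190 = 240 > 110
  N3 sheds 170 kN to N12, N15, N22, N6: 42 each (2 lost).
    N12: 30+42 = 72 ≤ 90
    N15: 240+42 = 282 > 110
    N22: 40+42 = 82 ≤ 120
    N6: 40+42 = 82 ≤ 110
Round 2 — N15 snaps.
  N15 sheds 282 kN to N2, N6: 141 each.
    N2: 100+141 = 241 > 150
    N6: 82+141 = 223 > 110
Round 3 — N2, N6 snap.
  N2 sheds 241 kN: no online neighbours, lost.
  N6 sheds 223 kN: no online neighbours, lost.
No further breaks.

3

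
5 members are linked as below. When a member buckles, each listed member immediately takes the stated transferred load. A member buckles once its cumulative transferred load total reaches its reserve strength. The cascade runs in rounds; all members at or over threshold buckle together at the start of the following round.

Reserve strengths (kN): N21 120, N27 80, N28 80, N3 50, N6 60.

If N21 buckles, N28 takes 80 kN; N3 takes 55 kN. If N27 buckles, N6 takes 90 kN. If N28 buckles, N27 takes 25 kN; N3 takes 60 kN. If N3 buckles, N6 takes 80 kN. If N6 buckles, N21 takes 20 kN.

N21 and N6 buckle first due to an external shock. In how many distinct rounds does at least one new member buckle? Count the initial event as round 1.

Round 1 — N21, N6 buckle (initial).
  N28: +80 → 80 ≥ 80
  N3: +55 → 55 ≥ 50
Round 2 — N28, N3 buckle.
  N27: +25 → 25 < 80
No further bucklings.

2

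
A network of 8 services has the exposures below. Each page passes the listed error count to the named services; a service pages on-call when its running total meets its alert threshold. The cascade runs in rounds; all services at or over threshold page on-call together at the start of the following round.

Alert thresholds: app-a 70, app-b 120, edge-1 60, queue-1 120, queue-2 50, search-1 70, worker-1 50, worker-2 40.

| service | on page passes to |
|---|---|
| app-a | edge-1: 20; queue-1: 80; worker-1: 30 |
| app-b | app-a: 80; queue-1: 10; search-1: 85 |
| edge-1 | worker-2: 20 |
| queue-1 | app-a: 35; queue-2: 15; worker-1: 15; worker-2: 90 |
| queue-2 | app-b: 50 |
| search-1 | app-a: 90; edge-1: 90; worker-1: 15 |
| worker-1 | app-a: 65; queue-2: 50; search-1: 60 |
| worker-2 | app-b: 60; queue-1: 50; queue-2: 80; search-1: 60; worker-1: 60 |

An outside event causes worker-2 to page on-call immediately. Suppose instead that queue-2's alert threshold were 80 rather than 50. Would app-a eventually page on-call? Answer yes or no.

yes

With queue-2's alert threshold at 80:
Round 1 — worker-2 pages on-call (initial).
  app-b: +60 → 60 < 120
  queue-1: +50 → 50 < 120
  queue-2: +80 → 80 ≥ 80
  search-1: +60 → 60 < 70
  worker-1: +60 → 60 ≥ 50
Round 2 — queue-2, worker-1 page on-call.
  app-a: +65 → 65 < 70
  app-b: +50 → 110 < 120
  search-1: +60 → 120 ≥ 70
Round 3 — search-1 pages on-call.
  app-a: +90 → 155 ≥ 70
  edge-1: +90 → 90 ≥ 60
Round 4 — app-a, edge-1 page on-call.
  queue-1: +80 → 130 ≥ 120
Round 5 — queue-1 pages on-call.
No further pages.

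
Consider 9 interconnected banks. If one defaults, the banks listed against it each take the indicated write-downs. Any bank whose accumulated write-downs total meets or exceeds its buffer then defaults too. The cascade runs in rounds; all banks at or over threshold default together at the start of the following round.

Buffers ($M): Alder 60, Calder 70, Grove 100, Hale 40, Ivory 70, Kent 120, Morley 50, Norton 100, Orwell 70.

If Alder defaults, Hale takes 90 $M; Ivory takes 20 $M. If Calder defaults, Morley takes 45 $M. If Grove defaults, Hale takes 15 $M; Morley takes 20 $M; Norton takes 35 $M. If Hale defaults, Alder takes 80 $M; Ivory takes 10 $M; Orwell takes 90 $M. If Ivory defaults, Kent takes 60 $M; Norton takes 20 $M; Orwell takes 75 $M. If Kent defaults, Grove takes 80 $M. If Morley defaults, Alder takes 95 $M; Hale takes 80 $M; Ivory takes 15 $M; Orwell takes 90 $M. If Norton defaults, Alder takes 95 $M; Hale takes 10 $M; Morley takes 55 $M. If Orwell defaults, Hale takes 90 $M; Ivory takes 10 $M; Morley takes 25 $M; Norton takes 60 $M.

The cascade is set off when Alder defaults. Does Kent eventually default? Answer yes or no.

no

Round 1 — Alder defaults (initial).
  Hale: +90 → 90 ≥ 40
  Ivory: +20 → 20 < 70
Round 2 — Hale defaults.
  Ivory: +10 → 30 < 70
  Orwell: +90 → 90 ≥ 70
Round 3 — Orwell defaults.
  Ivory: +10 → 40 < 70
  Morley: +25 → 25 < 50
  Norton: +60 → 60 < 100
No further defaults.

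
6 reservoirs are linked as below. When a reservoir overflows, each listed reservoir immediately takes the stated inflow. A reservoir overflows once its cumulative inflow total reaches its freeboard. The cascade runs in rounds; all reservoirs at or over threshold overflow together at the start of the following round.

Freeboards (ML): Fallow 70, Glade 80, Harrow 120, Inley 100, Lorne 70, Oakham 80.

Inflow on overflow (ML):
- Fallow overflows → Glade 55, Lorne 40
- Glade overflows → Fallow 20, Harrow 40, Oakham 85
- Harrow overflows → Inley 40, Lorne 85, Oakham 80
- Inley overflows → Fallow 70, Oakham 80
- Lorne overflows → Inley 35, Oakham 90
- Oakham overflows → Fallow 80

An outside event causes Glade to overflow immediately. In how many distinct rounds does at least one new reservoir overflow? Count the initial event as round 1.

3

Round 1 — Glade overflows (initial).
  Fallow: +20 → 20 < 70
  Harrow: +40 → 40 < 120
  Oakham: +85 → 85 ≥ 80
Round 2 — Oakham overflows.
  Fallow: +80 → 100 ≥ 70
Round 3 — Fallow overflows.
  Lorne: +40 → 40 < 70
No further overflows.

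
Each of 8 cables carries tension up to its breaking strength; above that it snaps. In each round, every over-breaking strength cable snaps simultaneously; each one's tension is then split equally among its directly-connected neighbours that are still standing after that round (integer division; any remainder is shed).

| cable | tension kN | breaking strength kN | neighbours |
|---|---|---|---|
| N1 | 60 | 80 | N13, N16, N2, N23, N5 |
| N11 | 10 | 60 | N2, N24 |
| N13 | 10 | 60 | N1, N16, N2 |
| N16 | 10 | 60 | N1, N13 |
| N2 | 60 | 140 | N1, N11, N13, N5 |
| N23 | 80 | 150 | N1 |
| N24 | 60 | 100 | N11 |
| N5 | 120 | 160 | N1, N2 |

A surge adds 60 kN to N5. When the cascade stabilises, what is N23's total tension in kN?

Round 1 — N5 at 180 > 160. N5 snaps.
  N5 sheds 180 kN to N1, N2: 90 each.
    N1: 60+90 = 150 > 80
    N2: 60+90 = 150 > 140
Round 2 — N1, N2 snap.
  N1 sheds 150 kN to N13, N16, N23: 50 each.
    N13: 10+50 = 60 ≤ 60
    N16: 10+50 = 60 ≤ 60
    N23: 80+50 = 130 ≤ 150
  N2 sheds 150 kN to N11, N13: 75 each.
    N11: 10+75 = 85 > 60
    N13: 60+75 = 135 > 60
Round 3 — N11, N13 snap.
  N11 sheds 85 kN to N24: 85 each.
    N24: 60+85 = 145 > 100
  N13 sheds 135 kN to N16: 135 each.
    N16: 60+135 = 195 > 60
Round 4 — N16, N24 snap.
  N16 sheds 195 kN: no online neighbours, lost.
  N24 sheds 145 kN: no online neighbours, lost.
No further breaks.

130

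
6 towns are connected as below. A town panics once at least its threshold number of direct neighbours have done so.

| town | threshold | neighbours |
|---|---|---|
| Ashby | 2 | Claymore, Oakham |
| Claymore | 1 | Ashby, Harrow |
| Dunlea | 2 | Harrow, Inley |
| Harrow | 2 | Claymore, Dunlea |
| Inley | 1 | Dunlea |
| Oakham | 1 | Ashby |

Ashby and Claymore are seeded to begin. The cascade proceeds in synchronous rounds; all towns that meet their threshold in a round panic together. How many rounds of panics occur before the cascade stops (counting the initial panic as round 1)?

2

Round 1 — Ashby, Claymore panic (initial).
Round 2 — checking thresholds:
  Harrow: 1 of 2 neighbours < 2, not yet.
  Oakham: 1 of 1 neighbours ≥ 1, panics.
Round 3 — no new panics; cascade stops.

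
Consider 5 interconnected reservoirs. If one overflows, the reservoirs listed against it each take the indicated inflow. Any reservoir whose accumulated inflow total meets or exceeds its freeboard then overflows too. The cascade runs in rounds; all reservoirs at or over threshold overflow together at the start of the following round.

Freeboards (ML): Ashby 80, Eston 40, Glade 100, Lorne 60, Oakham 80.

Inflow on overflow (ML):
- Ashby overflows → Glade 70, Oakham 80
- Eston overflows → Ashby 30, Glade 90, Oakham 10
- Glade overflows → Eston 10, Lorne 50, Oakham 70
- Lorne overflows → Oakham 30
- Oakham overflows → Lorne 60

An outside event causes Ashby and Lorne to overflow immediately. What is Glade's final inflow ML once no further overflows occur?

70

Round 1 — Ashby, Lorne overflow (initial).
  Glade: +70 → 70 < 100
  Oakham: +80+30 → 110 ≥ 80
Round 2 — Oakham overflows.
No further overflows.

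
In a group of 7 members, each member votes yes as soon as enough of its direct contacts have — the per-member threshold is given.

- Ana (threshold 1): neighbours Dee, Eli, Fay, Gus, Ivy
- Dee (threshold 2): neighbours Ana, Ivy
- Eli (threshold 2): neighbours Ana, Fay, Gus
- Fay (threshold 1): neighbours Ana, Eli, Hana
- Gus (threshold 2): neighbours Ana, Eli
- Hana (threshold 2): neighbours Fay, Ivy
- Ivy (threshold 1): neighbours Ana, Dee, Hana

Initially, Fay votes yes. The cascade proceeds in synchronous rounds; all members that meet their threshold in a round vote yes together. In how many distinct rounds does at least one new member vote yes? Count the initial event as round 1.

4

Round 1 — Fay votes yes (initial).
Round 2 — checking thresholds:
  Ana: 1 of 5 neighbours ≥ 1, votes yes.
  Eli: 1 of 3 neighbours < 2, not yet.
  Hana: 1 of 2 neighbours < 2, not yet.
Round 3 — checking thresholds:
  Dee: 1 of 2 neighbours < 2, not yet.
  Eli: 2 of 3 neighbours ≥ 2, votes yes.
  Gus: 1 of 2 neighbours < 2, not yet.
  Hana: 1 of 2 neighbours < 2, not yet.
  Ivy: 1 of 3 neighbours ≥ 1, votes yes.
Round 4 — checking thresholds:
  Dee: 2 of 2 neighbours ≥ 2, votes yes.
  Gus: 2 of 2 neighbours ≥ 2, votes yes.
  Hana: 2 of 2 neighbours ≥ 2, votes yes.
Round 5 — no new yes votes; cascade stops.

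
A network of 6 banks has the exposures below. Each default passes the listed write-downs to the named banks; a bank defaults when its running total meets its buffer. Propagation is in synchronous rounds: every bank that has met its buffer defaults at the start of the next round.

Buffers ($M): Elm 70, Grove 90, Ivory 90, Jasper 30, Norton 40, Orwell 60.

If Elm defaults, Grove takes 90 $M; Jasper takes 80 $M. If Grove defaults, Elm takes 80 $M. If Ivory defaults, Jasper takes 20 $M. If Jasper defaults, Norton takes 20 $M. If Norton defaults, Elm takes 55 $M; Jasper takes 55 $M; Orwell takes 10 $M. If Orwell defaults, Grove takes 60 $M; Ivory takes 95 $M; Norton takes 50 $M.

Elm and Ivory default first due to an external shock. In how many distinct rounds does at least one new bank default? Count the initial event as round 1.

Round 1 — Elm, Ivory default (initial).
  Grove: +90 → 90 ≥ 90
  Jasper: +80+20 → 100 ≥ 30
Round 2 — Grove, Jasper default.
  Norton: +20 → 20 < 40
No further defaults.

2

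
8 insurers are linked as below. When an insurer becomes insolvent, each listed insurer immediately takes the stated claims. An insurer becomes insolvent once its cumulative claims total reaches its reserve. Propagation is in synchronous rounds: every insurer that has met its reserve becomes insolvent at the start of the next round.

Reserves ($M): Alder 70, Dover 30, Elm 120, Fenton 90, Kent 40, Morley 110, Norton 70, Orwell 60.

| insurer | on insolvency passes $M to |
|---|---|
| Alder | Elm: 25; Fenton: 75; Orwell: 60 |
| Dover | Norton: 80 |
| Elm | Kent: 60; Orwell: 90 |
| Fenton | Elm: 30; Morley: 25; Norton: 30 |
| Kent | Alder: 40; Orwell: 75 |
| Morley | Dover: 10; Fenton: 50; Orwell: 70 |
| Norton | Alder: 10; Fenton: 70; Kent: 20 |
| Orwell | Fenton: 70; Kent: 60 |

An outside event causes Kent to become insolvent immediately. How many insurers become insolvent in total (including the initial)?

Round 1 — Kent becomes insolvent (initial).
  Alder: +40 → 40 < 70
  Orwell: +75 → 75 ≥ 60
Round 2 — Orwell becomes insolvent.
  Fenton: +70 → 70 < 90
No further insolvencies.

2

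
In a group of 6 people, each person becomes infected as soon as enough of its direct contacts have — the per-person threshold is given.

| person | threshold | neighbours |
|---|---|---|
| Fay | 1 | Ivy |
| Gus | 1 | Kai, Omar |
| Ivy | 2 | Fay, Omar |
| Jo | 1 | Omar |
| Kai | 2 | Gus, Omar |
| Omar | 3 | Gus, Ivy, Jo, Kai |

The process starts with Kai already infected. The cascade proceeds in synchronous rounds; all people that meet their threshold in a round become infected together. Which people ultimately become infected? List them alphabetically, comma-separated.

Round 1 — Kai becomes infected (initial).
Round 2 — checking thresholds:
  Gus: 1 of 2 neighbours ≥ 1, becomes infected.
  Omar: 1 of 4 neighbours < 3, holds.
Round 3 — no new infections; cascade stops.

Gus, Kai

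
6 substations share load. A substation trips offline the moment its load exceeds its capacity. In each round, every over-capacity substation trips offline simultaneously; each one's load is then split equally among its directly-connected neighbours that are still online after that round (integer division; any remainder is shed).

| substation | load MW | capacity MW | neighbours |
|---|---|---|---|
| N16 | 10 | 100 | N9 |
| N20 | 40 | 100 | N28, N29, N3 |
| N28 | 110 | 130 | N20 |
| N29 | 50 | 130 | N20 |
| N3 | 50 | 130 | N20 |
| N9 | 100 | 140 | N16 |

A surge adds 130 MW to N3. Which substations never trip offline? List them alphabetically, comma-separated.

Round 1 — N3 at 180 > 130. N3 trips offline.
  N3 sheds 180 MW to N20: 180 each.
    N20: 40+180 = 220 > 100
Round 2 — N20 trips offline.
  N20 sheds 220 MW to N28, N29: 110 each.
    N28: 110+110 = 220 > 130
    N29: 50+110 = 160 > 130
Round 3 — N28, N29 trip offline.
  N28 sheds 220 MW: no online neighbours, lost.
  N29 sheds 160 MW: no online neighbours, lost.
No further trips.

N16, N9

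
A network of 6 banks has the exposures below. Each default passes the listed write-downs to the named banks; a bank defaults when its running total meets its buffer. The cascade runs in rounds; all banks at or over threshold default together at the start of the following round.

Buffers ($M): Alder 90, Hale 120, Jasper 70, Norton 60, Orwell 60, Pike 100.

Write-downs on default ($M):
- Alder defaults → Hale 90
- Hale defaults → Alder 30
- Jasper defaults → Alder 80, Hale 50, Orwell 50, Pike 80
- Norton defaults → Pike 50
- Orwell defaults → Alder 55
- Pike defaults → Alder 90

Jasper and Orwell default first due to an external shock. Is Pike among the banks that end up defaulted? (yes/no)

Round 1 — Jasper, Orwell default (initial).
  Alder: +80+55 → 135 ≥ 90
  Hale: +50 → 50 < 120
  Pike: +80 → 80 < 100
Round 2 — Alder defaults.
  Hale: +90 → 140 ≥ 120
Round 3 — Hale defaults.
No further defaults.

no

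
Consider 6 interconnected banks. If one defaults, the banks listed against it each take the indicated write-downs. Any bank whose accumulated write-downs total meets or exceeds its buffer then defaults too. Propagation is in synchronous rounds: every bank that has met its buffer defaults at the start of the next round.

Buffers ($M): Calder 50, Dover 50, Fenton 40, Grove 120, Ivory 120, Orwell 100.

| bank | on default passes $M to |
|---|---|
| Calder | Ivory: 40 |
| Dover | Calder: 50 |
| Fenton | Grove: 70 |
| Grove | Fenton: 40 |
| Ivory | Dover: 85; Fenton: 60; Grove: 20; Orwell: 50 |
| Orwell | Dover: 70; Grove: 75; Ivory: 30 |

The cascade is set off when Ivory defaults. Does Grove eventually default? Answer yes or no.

Round 1 — Ivory defaults (initial).
  Dover: +85 → 85 ≥ 50
  Fenton: +60 → 60 ≥ 40
  Grove: +20 → 20 < 120
  Orwell: +50 → 50 < 100
Round 2 — Dover, Fenton default.
  Calder: +50 → 50 ≥ 50
  Grove: +70 → 90 < 120
Round 3 — Calder defaults.
No further defaults.

no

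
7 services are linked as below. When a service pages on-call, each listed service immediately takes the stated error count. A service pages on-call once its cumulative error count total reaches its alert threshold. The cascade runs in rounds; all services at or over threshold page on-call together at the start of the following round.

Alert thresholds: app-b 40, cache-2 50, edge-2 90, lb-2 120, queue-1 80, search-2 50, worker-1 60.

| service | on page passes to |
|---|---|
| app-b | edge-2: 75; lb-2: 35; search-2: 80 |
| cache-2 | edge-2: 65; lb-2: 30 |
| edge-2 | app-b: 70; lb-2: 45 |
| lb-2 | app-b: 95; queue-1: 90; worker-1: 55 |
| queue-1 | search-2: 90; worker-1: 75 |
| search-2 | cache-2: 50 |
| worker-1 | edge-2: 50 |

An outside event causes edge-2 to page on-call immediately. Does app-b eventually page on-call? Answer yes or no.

Round 1 — edge-2 pages on-call (initial).
  app-b: +70 → 70 ≥ 40
  lb-2: +45 → 45 < 120
Round 2 — app-b pages on-call.
  lb-2: +35 → 80 < 120
  search-2: +80 → 80 ≥ 50
Round 3 — search-2 pages on-call.
  cache-2: +50 → 50 ≥ 50
Round 4 — cache-2 pages on-call.
  lb-2: +30 → 110 < 120
No further pages.

yes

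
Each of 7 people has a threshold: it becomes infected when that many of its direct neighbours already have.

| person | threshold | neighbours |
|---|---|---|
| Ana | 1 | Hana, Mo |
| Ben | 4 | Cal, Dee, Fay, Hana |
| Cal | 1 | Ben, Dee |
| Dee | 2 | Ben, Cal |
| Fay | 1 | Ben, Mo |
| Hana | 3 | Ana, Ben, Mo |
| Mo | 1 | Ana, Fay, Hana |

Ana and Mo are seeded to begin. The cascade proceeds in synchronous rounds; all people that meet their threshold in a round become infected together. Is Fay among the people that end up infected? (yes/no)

Round 1 — Ana, Mo become infected (initial).
Round 2 — checking thresholds:
  Fay: 1 of 2 neighbours ≥ 1, becomes infected.
  Hana: 2 of 3 neighbours < 3, holds.
Round 3 — no new infections; cascade stops.

yes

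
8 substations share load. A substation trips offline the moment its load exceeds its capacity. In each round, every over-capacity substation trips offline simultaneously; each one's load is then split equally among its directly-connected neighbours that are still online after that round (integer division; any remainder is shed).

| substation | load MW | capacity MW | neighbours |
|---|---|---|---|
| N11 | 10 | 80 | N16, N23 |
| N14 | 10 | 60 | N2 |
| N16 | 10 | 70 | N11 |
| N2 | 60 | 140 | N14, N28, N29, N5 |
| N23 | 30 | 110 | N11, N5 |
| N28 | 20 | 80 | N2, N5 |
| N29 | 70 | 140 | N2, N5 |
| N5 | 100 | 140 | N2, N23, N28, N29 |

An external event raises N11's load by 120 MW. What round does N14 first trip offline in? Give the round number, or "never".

never

Round 1 — N11 at 130 > 80. N11 trips offline.
  N11 sheds 130 MW to N16, N23: 65 each.
    N16: 10+65 = 75 > 70
    N23: 30+65 = 95 ≤ 110
Round 2 — N16 trips offline.
  N16 sheds 75 MW: no online neighbours, lost.
No further trips.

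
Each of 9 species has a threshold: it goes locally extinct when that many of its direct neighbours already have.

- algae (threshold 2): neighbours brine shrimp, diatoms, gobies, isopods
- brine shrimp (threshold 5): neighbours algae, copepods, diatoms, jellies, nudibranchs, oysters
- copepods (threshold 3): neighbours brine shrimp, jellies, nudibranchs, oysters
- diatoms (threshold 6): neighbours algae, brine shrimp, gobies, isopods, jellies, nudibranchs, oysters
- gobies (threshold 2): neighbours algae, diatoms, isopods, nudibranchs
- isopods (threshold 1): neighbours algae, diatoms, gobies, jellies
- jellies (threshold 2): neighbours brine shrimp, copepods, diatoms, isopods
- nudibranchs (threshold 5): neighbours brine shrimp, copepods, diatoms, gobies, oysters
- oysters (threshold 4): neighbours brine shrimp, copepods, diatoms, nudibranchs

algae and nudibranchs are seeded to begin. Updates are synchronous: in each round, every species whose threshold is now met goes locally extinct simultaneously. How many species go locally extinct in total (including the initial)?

Round 1 — algae, nudibranchs go locally extinct (initial).
Round 2 — checking thresholds:
  brine shrimp: 2 of 6 neighbours < 5, holds.
  copepods: 1 of 4 neighbours < 3, holds.
  diatoms: 2 of 7 neighbours < 6, holds.
  gobies: 2 of 4 neighbours ≥ 2, goes locally extinct.
  isopods: 1 of 4 neighbours ≥ 1, goes locally extinct.
  oysters: 1 of 4 neighbours < 4, holds.
Round 3 — no new extinctions; cascade stops.

4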